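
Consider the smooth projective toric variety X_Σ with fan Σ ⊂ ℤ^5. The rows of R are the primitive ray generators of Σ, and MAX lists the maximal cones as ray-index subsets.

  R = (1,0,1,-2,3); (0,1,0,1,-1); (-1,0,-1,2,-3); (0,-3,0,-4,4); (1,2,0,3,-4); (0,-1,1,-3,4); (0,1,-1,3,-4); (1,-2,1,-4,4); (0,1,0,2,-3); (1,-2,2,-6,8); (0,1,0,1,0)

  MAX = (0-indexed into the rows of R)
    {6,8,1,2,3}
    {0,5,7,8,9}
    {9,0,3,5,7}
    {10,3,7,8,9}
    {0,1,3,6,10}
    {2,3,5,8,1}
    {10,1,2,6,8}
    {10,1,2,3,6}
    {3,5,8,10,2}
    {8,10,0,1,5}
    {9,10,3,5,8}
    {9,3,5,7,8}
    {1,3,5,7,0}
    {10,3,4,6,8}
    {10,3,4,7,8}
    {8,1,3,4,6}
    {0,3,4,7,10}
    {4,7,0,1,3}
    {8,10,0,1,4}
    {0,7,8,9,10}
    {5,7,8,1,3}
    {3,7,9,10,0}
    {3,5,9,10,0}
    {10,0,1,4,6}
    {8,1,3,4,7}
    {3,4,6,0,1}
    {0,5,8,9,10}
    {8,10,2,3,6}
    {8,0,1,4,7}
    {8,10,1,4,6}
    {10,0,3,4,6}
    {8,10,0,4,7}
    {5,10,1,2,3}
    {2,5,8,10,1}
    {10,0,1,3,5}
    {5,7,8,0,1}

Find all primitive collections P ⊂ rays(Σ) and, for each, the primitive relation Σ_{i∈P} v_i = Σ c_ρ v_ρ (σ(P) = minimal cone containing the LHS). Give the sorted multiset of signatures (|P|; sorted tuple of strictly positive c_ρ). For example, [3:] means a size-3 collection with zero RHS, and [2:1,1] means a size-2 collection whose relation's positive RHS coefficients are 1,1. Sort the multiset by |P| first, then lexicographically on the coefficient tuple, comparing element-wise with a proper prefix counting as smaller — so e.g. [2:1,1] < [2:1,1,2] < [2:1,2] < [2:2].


Primitive collections (16):

  • {0,2}:  v_{0} + v_{2} = 0  ⇒ sig = [2:]
  • {5,6}:  v_{5} + v_{6} = 0  ⇒ sig = [2:]
  • {1,9}:  v_{1} + v_{9} = v_{0} + v_{5}  ⇒ sig = [2:1,1]
  • {2,4}:  v_{2} + v_{4} = v_{6} + v_{8}  ⇒ sig = [2:1,1]
  • {2,7}:  v_{2} + v_{7} = v_{3} + v_{8}  ⇒ sig = [2:1,1]
  • {4,5}:  v_{4} + v_{5} = v_{0} + v_{8}  ⇒ sig = [2:1,1]
  • {6,7}:  v_{6} + v_{7} = v_{3} + v_{4}  ⇒ sig = [2:1,1]
  • {6,9}:  v_{6} + v_{9} = v_{7} + v_{10}  ⇒ sig = [2:1,1]
  • {2,9}:  v_{2} + v_{9} = v_{3} + v_{5} + v_{8} + v_{10}  ⇒ sig = [2:1,1,1,1]
  • {4,9}:  v_{4} + v_{9} = v_{0} + v_{7} + v_{8} + v_{10}  ⇒ sig = [2:1,1,1,1]
  • {0,3,8}:  v_{0} + v_{3} + v_{8} = v_{7}  ⇒ sig = [3:1]
  • {0,6,8}:  v_{0} + v_{6} + v_{8} = v_{4}  ⇒ sig = [3:1]
  • {1,7,10}:  v_{1} + v_{7} + v_{10} = v_{0}  ⇒ sig = [3:1]
  • {5,7,10}:  v_{5} + v_{7} + v_{10} = v_{9}  ⇒ sig = [3:1]
  • {1,3,8,10}:  v_{1} + v_{3} + v_{8} + v_{10} = 0  ⇒ sig = [4:]
  • {1,3,4,10}:  v_{1} + v_{3} + v_{4} + v_{10} = v_{0} + v_{6}  ⇒ sig = [4:1,1]

Sorted signature multiset PRS(X):
{ [2:] ×2,  [2:1,1] ×6,  [2:1,1,1,1] ×2,  [3:1] ×4,  [4:],  [4:1,1] }


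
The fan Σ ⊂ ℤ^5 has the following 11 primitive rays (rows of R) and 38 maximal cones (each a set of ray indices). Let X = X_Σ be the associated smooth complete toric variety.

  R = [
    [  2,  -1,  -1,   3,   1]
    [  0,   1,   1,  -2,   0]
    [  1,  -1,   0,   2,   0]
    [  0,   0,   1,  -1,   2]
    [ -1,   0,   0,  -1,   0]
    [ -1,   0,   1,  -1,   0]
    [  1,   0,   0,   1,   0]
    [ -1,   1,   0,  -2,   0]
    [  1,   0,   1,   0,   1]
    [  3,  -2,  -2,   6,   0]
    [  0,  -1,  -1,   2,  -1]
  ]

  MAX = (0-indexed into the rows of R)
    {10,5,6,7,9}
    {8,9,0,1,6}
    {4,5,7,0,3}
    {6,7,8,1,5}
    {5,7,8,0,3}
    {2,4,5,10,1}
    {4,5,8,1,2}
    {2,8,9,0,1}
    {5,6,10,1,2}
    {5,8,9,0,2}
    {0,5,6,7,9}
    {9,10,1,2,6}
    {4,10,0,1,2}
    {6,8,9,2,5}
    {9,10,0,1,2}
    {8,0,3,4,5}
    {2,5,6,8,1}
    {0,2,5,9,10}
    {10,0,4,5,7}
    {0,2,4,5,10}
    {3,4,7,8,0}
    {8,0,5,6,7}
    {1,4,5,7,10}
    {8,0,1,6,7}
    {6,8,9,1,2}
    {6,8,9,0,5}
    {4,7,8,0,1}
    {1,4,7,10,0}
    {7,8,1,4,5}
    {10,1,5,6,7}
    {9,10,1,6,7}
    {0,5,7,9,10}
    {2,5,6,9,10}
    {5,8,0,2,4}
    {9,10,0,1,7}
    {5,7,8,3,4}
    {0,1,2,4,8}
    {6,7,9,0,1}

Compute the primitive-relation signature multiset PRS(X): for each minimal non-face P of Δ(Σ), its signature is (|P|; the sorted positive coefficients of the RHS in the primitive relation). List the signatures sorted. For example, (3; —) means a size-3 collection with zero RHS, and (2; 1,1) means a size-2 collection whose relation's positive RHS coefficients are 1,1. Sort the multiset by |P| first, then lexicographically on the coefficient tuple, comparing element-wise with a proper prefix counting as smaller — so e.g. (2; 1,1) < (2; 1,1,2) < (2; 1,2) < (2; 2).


Primitive collections (15):

  P = {2,7}:  v_{2} + v_{7} = 0 ; sig = (2; —)
  P = {4,6}:  v_{4} + v_{6} = 0 ; sig = (2; —)
  P = {8,10}:  v_{8} + v_{10} = v_{2} ; sig = (2; 1)
  P = {4,9}:  v_{4} + v_{9} = v_{0} + v_{10} ; sig = (2; 1,1)
  P = {3,10}:  v_{3} + v_{10} = v_{0} + v_{4} + v_{5} ; sig = (2; 1,1,1)
  P = {2,3}:  v_{2} + v_{3} = v_{0} + v_{4} + v_{5} + v_{8} ; sig = (2; 1,1,1,1)
  P = {3,6}:  v_{3} + v_{6} = v_{0} + v_{5} + v_{7} + v_{8} ; sig = (2; 1,1,1,1)
  P = {1,3}:  v_{1} + v_{3} = v_{4} + v_{7} + 2·v_{8} ; sig = (2; 1,1,2)
  P = {3,9}:  v_{3} + v_{9} = 2·v_{0} + v_{5} ; sig = (2; 1,2)
  P = {0,1,5}:  v_{0} + v_{1} + v_{5} = v_{8} ; sig = (3; 1)
  P = {0,6,10}:  v_{0} + v_{6} + v_{10} = v_{9} ; sig = (3; 1)
  P = {0,2,6}:  v_{0} + v_{2} + v_{6} = v_{8} + v_{9} ; sig = (3; 1,1)
  P = {1,5,9}:  v_{1} + v_{5} + v_{9} = v_{2} + v_{6} ; sig = (3; 1,1)
  P = {7,8,9}:  v_{7} + v_{8} + v_{9} = v_{0} + v_{6} ; sig = (3; 1,1)
  P = {0,4,5,7,8}:  v_{0} + v_{4} + v_{5} + v_{7} + v_{8} = v_{3} ; sig = (5; 1)

so the primitive-relation signature multiset is
[(2; —), (2; —), (2; 1), (2; 1,1), (2; 1,1,1), (2; 1,1,1,1), (2; 1,1,1,1), (2; 1,1,2), (2; 1,2), (3; 1), (3; 1), (3; 1,1), (3; 1,1), (3; 1,1), (5; 1)]


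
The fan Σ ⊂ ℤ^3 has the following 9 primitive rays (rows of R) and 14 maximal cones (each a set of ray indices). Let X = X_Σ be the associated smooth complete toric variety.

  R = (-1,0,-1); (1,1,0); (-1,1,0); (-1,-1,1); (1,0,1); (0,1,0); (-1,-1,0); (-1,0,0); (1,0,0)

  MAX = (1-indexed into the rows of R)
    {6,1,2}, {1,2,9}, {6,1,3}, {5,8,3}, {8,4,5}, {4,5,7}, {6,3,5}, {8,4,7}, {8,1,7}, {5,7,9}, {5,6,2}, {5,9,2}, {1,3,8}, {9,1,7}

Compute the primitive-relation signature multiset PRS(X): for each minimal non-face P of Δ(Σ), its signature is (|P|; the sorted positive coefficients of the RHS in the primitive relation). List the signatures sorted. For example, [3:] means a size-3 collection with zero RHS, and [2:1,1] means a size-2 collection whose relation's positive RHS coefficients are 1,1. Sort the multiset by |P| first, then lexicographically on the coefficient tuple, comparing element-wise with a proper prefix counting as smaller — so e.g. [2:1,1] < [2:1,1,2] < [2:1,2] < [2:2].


Δ(Σ) — 9 vertices, 16 min non-faces:

  P = {1,5}:  v_{1} + v_{5} = 0  so sig = [2:]
  P = {2,7}:  v_{2} + v_{7} = 0  so sig = [2:]
  P = {8,9}:  v_{8} + v_{9} = 0  so sig = [2:]
  P = {2,8}:  v_{2} + v_{8} = v_{6}  so sig = [2:1]
  P = {3,9}:  v_{3} + v_{9} = v_{6}  so sig = [2:1]
  P = {6,7}:  v_{6} + v_{7} = v_{8}  so sig = [2:1]
  P = {6,8}:  v_{6} + v_{8} = v_{3}  so sig = [2:1]
  P = {6,9}:  v_{6} + v_{9} = v_{2}  so sig = [2:1]
  P = {1,4}:  v_{1} + v_{4} = v_{7} + v_{8}  so sig = [2:1,1]
  P = {2,4}:  v_{2} + v_{4} = v_{5} + v_{8}  so sig = [2:1,1]
  P = {4,9}:  v_{4} + v_{9} = v_{5} + v_{7}  so sig = [2:1,1]
  P = {4,6}:  v_{4} + v_{6} = v_{5} + 2·v_{8}  so sig = [2:1,2]
  P = {3,4}:  v_{3} + v_{4} = v_{5} + 3·v_{8}  so sig = [2:1,3]
  P = {2,3}:  v_{2} + v_{3} = 2·v_{6}  so sig = [2:2]
  P = {3,7}:  v_{3} + v_{7} = 2·v_{8}  so sig = [2:2]
  P = {5,7,8}:  v_{5} + v_{7} + v_{8} = v_{4}  so sig = [3:1]

Sorted signature multiset PRS(X):
    [2:]
    [2:]
    [2:]
    [2:1]
    [2:1]
    [2:1]
    [2:1]
    [2:1]
    [2:1,1]
    [2:1,1]
    [2:1,1]
    [2:1,2]
    [2:1,3]
    [2:2]
    [2:2]
    [3:1]


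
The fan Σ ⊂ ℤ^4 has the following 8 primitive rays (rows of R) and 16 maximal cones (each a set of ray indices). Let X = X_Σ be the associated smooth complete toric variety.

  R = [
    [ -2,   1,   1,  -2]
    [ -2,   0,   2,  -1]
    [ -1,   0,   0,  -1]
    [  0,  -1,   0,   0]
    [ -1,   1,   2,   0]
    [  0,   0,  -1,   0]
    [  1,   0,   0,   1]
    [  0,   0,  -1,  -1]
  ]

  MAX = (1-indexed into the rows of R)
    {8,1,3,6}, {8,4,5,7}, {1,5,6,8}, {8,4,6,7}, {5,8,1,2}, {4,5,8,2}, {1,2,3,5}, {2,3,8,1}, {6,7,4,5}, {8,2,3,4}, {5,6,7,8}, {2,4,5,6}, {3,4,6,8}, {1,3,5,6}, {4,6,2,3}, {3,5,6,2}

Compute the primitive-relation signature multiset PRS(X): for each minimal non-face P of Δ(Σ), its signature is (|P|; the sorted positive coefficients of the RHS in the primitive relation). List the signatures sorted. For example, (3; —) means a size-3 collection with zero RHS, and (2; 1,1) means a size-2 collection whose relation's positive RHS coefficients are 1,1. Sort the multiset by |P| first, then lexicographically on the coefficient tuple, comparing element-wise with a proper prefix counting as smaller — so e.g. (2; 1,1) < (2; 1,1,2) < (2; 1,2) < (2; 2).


9 collections generate NE(X_Σ); each relation:

  • {3,7}:  v_{3} + v_{7} = 0  ⇒ sig = (2; —)
  • {1,4}:  v_{1} + v_{4} = v_{2} + v_{8}  ⇒ sig = (2; 1,1)
  • {1,7}:  v_{1} + v_{7} = v_{5} + v_{8}  ⇒ sig = (2; 1,1)
  • {2,7}:  v_{2} + v_{7} = v_{4} + v_{5}  ⇒ sig = (2; 1,1)
  • {3,4,5}:  v_{3} + v_{4} + v_{5} = v_{2}  ⇒ sig = (3; 1)
  • {3,5,8}:  v_{3} + v_{5} + v_{8} = v_{1}  ⇒ sig = (3; 1)
  • {1,2,6}:  v_{1} + v_{2} + v_{6} = 3·v_{3} + v_{5}  ⇒ sig = (3; 1,3)
  • {2,6,8}:  v_{2} + v_{6} + v_{8} = 2·v_{3}  ⇒ sig = (3; 2)
  • {4,5,6,8}:  v_{4} + v_{5} + v_{6} + v_{8} = v_{3}  ⇒ sig = (4; 1)

Signatures (|P|; sorted positive RHS coefficients), sorted:
    |P|=2: 4 collections, coeffs (), (1,1), (1,1), (1,1)
    |P|=3: 4 collections, coeffs (1), (1), (1,3), (2)
    |P|=4: 1 collection, coeffs (1)


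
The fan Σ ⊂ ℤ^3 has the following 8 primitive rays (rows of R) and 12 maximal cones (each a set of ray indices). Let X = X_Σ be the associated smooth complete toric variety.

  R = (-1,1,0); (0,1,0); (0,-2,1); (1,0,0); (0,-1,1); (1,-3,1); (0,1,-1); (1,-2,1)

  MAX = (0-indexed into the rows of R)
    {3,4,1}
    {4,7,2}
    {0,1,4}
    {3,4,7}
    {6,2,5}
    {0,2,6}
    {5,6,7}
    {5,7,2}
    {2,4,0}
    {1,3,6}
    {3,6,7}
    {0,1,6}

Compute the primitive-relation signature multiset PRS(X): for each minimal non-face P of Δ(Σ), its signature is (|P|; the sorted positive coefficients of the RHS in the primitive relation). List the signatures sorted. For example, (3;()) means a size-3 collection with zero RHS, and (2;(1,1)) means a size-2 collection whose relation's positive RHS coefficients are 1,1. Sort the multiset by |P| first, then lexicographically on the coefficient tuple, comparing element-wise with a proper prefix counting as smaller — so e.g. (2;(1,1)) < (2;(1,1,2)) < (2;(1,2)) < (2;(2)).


Σ has 11 primitive collections:

  • {4,6}:  v_{4} + v_{6} = 0  so sig = (2;())
  • {0,3}:  v_{0} + v_{3} = v_{1}  so sig = (2;(1))
  • {0,5}:  v_{0} + v_{5} = v_{2}  so sig = (2;(1))
  • {0,7}:  v_{0} + v_{7} = v_{4}  so sig = (2;(1))
  • {1,2}:  v_{1} + v_{2} = v_{4}  so sig = (2;(1))
  • {1,5}:  v_{1} + v_{5} = v_{7}  so sig = (2;(1))
  • {2,3}:  v_{2} + v_{3} = v_{7}  so sig = (2;(1))
  • {1,7}:  v_{1} + v_{7} = v_{3} + v_{4}  so sig = (2;(1,1))
  • {4,5}:  v_{4} + v_{5} = v_{2} + v_{7}  so sig = (2;(1,1))
  • {3,5}:  v_{3} + v_{5} = v_{6} + 2·v_{7}  so sig = (2;(1,2))
  • {2,6,7}:  v_{2} + v_{6} + v_{7} = v_{5}  so sig = (3;(1))

so the primitive-relation signature multiset is
    |P|=2: 10 collections, coeffs (), (1), (1), (1), (1), (1), (1), (1,1), (1,1), (1,2)
    |P|=3: 1 collection, coeffs (1)


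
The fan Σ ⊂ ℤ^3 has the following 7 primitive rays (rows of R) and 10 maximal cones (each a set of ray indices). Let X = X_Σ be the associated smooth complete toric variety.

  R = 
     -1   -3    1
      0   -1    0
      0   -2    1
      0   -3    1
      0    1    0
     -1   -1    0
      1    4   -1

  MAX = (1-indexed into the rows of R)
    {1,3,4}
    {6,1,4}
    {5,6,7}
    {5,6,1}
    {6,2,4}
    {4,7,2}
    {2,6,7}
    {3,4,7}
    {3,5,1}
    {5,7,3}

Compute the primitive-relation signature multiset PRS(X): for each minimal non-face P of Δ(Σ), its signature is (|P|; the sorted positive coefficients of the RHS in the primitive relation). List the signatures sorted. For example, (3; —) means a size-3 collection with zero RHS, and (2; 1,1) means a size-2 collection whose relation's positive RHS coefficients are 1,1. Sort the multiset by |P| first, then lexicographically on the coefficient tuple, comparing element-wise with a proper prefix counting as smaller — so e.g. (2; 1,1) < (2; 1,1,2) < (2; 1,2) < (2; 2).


Minimal non-faces — 7 found among 7 rays, 10 max cones:

  P={2,5}:  v_{2} + v_{5} = 0 ; sig = (2; —)
  P={1,7}:  v_{1} + v_{7} = v_{5} ; sig = (2; 1)
  P={2,3}:  v_{2} + v_{3} = v_{4} ; sig = (2; 1)
  P={3,6}:  v_{3} + v_{6} = v_{1} ; sig = (2; 1)
  P={4,5}:  v_{4} + v_{5} = v_{3} ; sig = (2; 1)
  P={1,2}:  v_{1} + v_{2} = v_{4} + v_{6} ; sig = (2; 1,1)
  P={4,6,7}:  v_{4} + v_{6} + v_{7} = 0 ; sig = (3; —)

so the primitive-relation signature multiset is
{ (2; —),  (2; 1) ×4,  (2; 1,1),  (3; —) }


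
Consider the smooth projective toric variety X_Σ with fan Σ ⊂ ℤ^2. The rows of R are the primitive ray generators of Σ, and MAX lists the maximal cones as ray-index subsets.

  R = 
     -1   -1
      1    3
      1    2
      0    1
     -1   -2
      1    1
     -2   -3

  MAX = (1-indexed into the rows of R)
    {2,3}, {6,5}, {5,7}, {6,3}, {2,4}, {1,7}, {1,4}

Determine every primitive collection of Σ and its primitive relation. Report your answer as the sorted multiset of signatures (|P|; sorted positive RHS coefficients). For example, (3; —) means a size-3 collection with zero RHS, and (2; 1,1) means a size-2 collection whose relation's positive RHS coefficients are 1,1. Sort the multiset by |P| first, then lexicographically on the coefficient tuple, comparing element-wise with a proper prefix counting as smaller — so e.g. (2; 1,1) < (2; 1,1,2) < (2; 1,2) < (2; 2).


14 collections generate NE(X_Σ); each relation:

  P={1,6}:  v_{1} + v_{6} = 0  ⇒ sig = (2; —)
  P={3,5}:  v_{3} + v_{5} = 0  ⇒ sig = (2; —)
  P={1,3}:  v_{1} + v_{3} = v_{4}  ⇒ sig = (2; 1)
  P={1,5}:  v_{1} + v_{5} = v_{7}  ⇒ sig = (2; 1)
  P={2,5}:  v_{2} + v_{5} = v_{4}  ⇒ sig = (2; 1)
  P={3,4}:  v_{3} + v_{4} = v_{2}  ⇒ sig = (2; 1)
  P={3,7}:  v_{3} + v_{7} = v_{1}  ⇒ sig = (2; 1)
  P={4,5}:  v_{4} + v_{5} = v_{1}  ⇒ sig = (2; 1)
  P={4,6}:  v_{4} + v_{6} = v_{3}  ⇒ sig = (2; 1)
  P={6,7}:  v_{6} + v_{7} = v_{5}  ⇒ sig = (2; 1)
  P={2,7}:  v_{2} + v_{7} = v_{1} + v_{4}  ⇒ sig = (2; 1,1)
  P={1,2}:  v_{1} + v_{2} = 2·v_{4}  ⇒ sig = (2; 2)
  P={2,6}:  v_{2} + v_{6} = 2·v_{3}  ⇒ sig = (2; 2)
  P={4,7}:  v_{4} + v_{7} = 2·v_{1}  ⇒ sig = (2; 2)

Signatures (|P|; sorted positive RHS coefficients), sorted:
[(2; —), (2; —), (2; 1), (2; 1), (2; 1), (2; 1), (2; 1), (2; 1), (2; 1), (2; 1), (2; 1,1), (2; 2), (2; 2), (2; 2)]


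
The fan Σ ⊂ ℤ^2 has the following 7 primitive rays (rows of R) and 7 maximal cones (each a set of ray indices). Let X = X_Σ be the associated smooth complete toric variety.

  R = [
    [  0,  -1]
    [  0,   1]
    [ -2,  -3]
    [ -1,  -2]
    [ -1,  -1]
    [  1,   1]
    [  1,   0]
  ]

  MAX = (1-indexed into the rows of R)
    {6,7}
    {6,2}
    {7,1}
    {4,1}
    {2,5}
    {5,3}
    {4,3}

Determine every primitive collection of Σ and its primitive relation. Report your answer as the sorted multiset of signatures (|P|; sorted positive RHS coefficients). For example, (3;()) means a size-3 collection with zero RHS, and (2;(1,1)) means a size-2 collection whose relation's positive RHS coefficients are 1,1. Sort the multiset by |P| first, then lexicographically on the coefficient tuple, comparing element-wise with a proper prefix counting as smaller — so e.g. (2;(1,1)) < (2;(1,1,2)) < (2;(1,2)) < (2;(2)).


The 14 primitive collections of Σ (r=7, n=2):

  P={1,2}:  v_{1} + v_{2} = 0  ⟹  sig = (2;())
  P={5,6}:  v_{5} + v_{6} = 0  ⟹  sig = (2;())
  P={1,5}:  v_{1} + v_{5} = v_{4}  ⟹  sig = (2;(1))
  P={1,6}:  v_{1} + v_{6} = v_{7}  ⟹  sig = (2;(1))
  P={2,4}:  v_{2} + v_{4} = v_{5}  ⟹  sig = (2;(1))
  P={2,7}:  v_{2} + v_{7} = v_{6}  ⟹  sig = (2;(1))
  P={3,6}:  v_{3} + v_{6} = v_{4}  ⟹  sig = (2;(1))
  P={4,5}:  v_{4} + v_{5} = v_{3}  ⟹  sig = (2;(1))
  P={4,6}:  v_{4} + v_{6} = v_{1}  ⟹  sig = (2;(1))
  P={5,7}:  v_{5} + v_{7} = v_{1}  ⟹  sig = (2;(1))
  P={3,7}:  v_{3} + v_{7} = v_{1} + v_{4}  ⟹  sig = (2;(1,1))
  P={1,3}:  v_{1} + v_{3} = 2·v_{4}  ⟹  sig = (2;(2))
  P={2,3}:  v_{2} + v_{3} = 2·v_{5}  ⟹  sig = (2;(2))
  P={4,7}:  v_{4} + v_{7} = 2·v_{1}  ⟹  sig = (2;(2))

Hence PRS(X_Σ) =
{ (2;()) ×2,  (2;(1)) ×8,  (2;(1,1)),  (2;(2)) ×3 }


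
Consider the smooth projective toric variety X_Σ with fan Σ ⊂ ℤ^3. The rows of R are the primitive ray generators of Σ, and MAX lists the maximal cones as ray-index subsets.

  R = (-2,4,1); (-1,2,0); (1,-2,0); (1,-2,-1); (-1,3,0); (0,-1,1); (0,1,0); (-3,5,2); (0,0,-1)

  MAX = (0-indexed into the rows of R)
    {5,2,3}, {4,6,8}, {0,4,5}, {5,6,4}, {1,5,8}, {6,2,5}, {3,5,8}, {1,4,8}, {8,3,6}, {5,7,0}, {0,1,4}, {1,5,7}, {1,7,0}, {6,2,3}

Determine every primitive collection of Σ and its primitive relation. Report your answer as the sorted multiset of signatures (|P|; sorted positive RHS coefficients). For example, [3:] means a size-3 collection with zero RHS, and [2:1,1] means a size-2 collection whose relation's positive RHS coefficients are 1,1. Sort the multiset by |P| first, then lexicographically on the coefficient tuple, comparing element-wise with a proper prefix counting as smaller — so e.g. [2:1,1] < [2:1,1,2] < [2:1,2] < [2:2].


|primitive collections| = 20. Relations:

  P={1,2}:  v_{1} + v_{2} = 0 — sig = [2:]
  P={0,3}:  v_{0} + v_{3} = v_{1} — sig = [2:1]
  P={1,3}:  v_{1} + v_{3} = v_{8} — sig = [2:1]
  P={1,6}:  v_{1} + v_{6} = v_{4} — sig = [2:1]
  P={2,4}:  v_{2} + v_{4} = v_{6} — sig = [2:1]
  P={2,8}:  v_{2} + v_{8} = v_{3} — sig = [2:1]
  P={0,2}:  v_{0} + v_{2} = v_{4} + v_{5} — sig = [2:1,1]
  P={2,7}:  v_{2} + v_{7} = v_{0} + v_{5} — sig = [2:1,1]
  P={3,4}:  v_{3} + v_{4} = v_{6} + v_{8} — sig = [2:1,1]
  P={6,7}:  v_{6} + v_{7} = v_{0} + v_{4} + v_{5} — sig = [2:1,1,1]
  P={0,6}:  v_{0} + v_{6} = 2·v_{4} + v_{5} — sig = [2:1,2]
  P={3,7}:  v_{3} + v_{7} = 2·v_{1} + v_{5} — sig = [2:1,2]
  P={7,8}:  v_{7} + v_{8} = 3·v_{1} + v_{5} — sig = [2:1,3]
  P={0,8}:  v_{0} + v_{8} = 2·v_{1} — sig = [2:2]
  P={4,7}:  v_{4} + v_{7} = 2·v_{0} — sig = [2:2]
  P={5,6,8}:  v_{5} + v_{6} + v_{8} = 0 — sig = [3:]
  P={0,1,5}:  v_{0} + v_{1} + v_{5} = v_{7} — sig = [3:1]
  P={1,4,5}:  v_{1} + v_{4} + v_{5} = v_{0} — sig = [3:1]
  P={3,5,6}:  v_{3} + v_{5} + v_{6} = v_{2} — sig = [3:1]
  P={4,5,8}:  v_{4} + v_{5} + v_{8} = v_{1} — sig = [3:1]

Sorted signature multiset PRS(X):
    |P|=2: 15 collections, coeffs (), (1), (1), (1), (1), (1), (1,1), (1,1), (1,1), (1,1,1), (1,2), (1,2), (1,3), (2), (2)
    |P|=3: 5 collections, coeffs (), (1), (1), (1), (1)


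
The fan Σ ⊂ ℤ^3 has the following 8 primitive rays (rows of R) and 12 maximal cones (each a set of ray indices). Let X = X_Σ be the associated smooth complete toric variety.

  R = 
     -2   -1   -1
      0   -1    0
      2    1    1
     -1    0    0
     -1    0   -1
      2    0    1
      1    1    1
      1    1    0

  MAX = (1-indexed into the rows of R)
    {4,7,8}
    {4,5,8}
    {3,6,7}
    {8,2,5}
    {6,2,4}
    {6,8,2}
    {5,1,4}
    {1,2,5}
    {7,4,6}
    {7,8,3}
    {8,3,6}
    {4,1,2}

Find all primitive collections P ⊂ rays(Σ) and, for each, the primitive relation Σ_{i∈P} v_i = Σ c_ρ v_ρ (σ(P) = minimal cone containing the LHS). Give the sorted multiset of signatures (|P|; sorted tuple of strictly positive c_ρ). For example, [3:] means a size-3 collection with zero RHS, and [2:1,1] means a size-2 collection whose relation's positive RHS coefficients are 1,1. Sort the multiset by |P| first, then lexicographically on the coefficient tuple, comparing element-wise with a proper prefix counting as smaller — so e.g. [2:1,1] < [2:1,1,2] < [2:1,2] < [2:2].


14 minimal non-faces of Δ(Σ) (on 8 rays):

  P={1,3}:  v_{1} + v_{3} = 0  ⟹  sig = [2:]
  P={1,6}:  v_{1} + v_{6} = v_{2}  ⟹  sig = [2:1]
  P={1,7}:  v_{1} + v_{7} = v_{4}  ⟹  sig = [2:1]
  P={1,8}:  v_{1} + v_{8} = v_{5}  ⟹  sig = [2:1]
  P={2,3}:  v_{2} + v_{3} = v_{6}  ⟹  sig = [2:1]
  P={3,4}:  v_{3} + v_{4} = v_{7}  ⟹  sig = [2:1]
  P={3,5}:  v_{3} + v_{5} = v_{8}  ⟹  sig = [2:1]
  P={2,7}:  v_{2} + v_{7} = v_{4} + v_{6}  ⟹  sig = [2:1,1]
  P={5,6}:  v_{5} + v_{6} = v_{2} + v_{8}  ⟹  sig = [2:1,1]
  P={5,7}:  v_{5} + v_{7} = v_{4} + v_{8}  ⟹  sig = [2:1,1]
  P={2,4,8}:  v_{2} + v_{4} + v_{8} = 0  ⟹  sig = [3:]
  P={2,4,5}:  v_{2} + v_{4} + v_{5} = v_{1}  ⟹  sig = [3:1]
  P={4,6,8}:  v_{4} + v_{6} + v_{8} = v_{3}  ⟹  sig = [3:1]
  P={6,7,8}:  v_{6} + v_{7} + v_{8} = 2·v_{3}  ⟹  sig = [3:2]

so the primitive-relation signature multiset is
    [2:]
    [2:1]
    [2:1]
    [2:1]
    [2:1]
    [2:1]
    [2:1]
    [2:1,1]
    [2:1,1]
    [2:1,1]
    [3:]
    [3:1]
    [3:1]
    [3:2]


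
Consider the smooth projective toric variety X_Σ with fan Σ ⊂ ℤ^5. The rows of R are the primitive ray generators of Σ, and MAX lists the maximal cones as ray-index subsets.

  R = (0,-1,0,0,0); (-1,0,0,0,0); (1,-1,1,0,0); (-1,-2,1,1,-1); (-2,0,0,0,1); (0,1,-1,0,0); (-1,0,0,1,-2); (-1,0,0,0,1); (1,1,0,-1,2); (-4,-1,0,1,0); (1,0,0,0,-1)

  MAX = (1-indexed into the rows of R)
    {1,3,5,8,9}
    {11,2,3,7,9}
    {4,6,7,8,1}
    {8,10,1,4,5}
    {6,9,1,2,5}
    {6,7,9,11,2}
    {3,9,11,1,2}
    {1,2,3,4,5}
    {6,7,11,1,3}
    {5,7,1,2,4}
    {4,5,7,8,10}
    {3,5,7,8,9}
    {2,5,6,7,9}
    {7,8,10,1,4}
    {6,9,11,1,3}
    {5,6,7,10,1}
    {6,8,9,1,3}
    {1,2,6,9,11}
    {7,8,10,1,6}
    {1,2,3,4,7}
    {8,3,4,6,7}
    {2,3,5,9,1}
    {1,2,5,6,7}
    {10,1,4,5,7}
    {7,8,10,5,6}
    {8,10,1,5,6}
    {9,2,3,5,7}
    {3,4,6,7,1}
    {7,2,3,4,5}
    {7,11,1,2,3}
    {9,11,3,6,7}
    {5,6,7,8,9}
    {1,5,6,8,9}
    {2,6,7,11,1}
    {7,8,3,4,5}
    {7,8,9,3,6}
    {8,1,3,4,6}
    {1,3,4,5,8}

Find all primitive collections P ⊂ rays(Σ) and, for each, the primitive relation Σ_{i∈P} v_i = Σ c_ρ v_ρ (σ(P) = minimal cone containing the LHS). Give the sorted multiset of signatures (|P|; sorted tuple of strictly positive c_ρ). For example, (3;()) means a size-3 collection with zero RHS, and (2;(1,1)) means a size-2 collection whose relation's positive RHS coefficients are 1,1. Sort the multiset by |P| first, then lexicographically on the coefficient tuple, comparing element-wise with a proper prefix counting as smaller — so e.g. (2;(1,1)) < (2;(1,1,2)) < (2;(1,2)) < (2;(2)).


18 collections generate NE(X_Σ); each relation:

  {8,11}:  v_{8} + v_{11} = 0  ⟹  sig = (2;())
  {2,8}:  v_{2} + v_{8} = v_{5}  ⟹  sig = (2;(1))
  {5,11}:  v_{5} + v_{11} = v_{2}  ⟹  sig = (2;(1))
  {3,10}:  v_{3} + v_{10} = v_{4} + v_{5}  ⟹  sig = (2;(1,1))
  {4,9}:  v_{4} + v_{9} = v_{3} + v_{8}  ⟹  sig = (2;(1,1))
  {9,10}:  v_{9} + v_{10} = v_{5} + v_{8}  ⟹  sig = (2;(1,1))
  {4,11}:  v_{4} + v_{11} = v_{1} + v_{3} + v_{7}  ⟹  sig = (2;(1,1,1))
  {10,11}:  v_{10} + v_{11} = v_{1} + v_{5} + v_{7}  ⟹  sig = (2;(1,1,1))
  {2,10}:  v_{2} + v_{10} = v_{1} + 2·v_{5} + v_{7}  ⟹  sig = (2;(1,1,2))
  {1,7,9}:  v_{1} + v_{7} + v_{9} = 0  ⟹  sig = (3;())
  {2,3,6}:  v_{2} + v_{3} + v_{6} = 0  ⟹  sig = (3;())
  {3,5,6}:  v_{3} + v_{5} + v_{6} = v_{8}  ⟹  sig = (3;(1))
  {2,4,6}:  v_{2} + v_{4} + v_{6} = v_{1} + v_{7} + v_{8}  ⟹  sig = (3;(1,1,1))
  {4,5,6}:  v_{4} + v_{5} + v_{6} = v_{1} + v_{7} + 2·v_{8}  ⟹  sig = (3;(1,1,2))
  {4,6,10}:  v_{4} + v_{6} + v_{10} = 2·v_{1} + 2·v_{7} + 3·v_{8}  ⟹  sig = (3;(2,2,3))
  {1,3,7,8}:  v_{1} + v_{3} + v_{7} + v_{8} = v_{4}  ⟹  sig = (4;(1))
  {1,5,7,8}:  v_{1} + v_{5} + v_{7} + v_{8} = v_{10}  ⟹  sig = (4;(1))
  {1,3,5,7}:  v_{1} + v_{3} + v_{5} + v_{7} = v_{2} + v_{4}  ⟹  sig = (4;(1,1))

so the primitive-relation signature multiset is
{ (2;()),  (2;(1)) ×2,  (2;(1,1)) ×3,  (2;(1,1,1)) ×2,  (2;(1,1,2)),  (3;()) ×2,  (3;(1)),  (3;(1,1,1)),  (3;(1,1,2)),  (3;(2,2,3)),  (4;(1)) ×2,  (4;(1,1)) }


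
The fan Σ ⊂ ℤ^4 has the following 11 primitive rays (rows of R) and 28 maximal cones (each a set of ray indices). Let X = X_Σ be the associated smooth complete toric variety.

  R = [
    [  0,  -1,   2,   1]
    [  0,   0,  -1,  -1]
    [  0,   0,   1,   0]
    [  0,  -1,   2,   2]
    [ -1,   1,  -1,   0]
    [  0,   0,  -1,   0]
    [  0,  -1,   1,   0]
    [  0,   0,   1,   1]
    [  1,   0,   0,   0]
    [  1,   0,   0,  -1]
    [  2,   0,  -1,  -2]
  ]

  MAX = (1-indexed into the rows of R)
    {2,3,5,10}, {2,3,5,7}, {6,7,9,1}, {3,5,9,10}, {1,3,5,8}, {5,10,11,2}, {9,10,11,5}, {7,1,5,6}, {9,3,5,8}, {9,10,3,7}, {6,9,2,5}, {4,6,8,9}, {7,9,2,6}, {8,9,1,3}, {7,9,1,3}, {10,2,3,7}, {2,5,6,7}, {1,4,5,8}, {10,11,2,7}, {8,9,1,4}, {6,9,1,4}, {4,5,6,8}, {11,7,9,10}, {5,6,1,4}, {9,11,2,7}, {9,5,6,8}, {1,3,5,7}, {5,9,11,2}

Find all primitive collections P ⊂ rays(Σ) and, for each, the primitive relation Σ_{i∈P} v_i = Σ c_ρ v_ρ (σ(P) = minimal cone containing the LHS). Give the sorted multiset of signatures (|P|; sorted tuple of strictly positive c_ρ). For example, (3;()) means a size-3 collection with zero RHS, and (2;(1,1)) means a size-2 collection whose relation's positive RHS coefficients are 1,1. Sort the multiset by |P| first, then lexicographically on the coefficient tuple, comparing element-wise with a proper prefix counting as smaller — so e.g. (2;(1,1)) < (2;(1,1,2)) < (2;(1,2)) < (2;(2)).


24 collections generate NE(X_Σ); each relation:

  {2,8}:  v_{2} + v_{8} = 0  →  sig = (2;())
  {3,6}:  v_{3} + v_{6} = 0  →  sig = (2;())
  {1,2}:  v_{1} + v_{2} = v_{7}  →  sig = (2;(1))
  {7,8}:  v_{7} + v_{8} = v_{1}  →  sig = (2;(1))
  {2,4}:  v_{2} + v_{4} = v_{1} + v_{6}  →  sig = (2;(1,1))
  {3,4}:  v_{3} + v_{4} = v_{1} + v_{8}  →  sig = (2;(1,1))
  {4,10}:  v_{4} + v_{10} = v_{1} + v_{9}  →  sig = (2;(1,1))
  {6,10}:  v_{6} + v_{10} = v_{2} + v_{9}  →  sig = (2;(1,1))
  {8,10}:  v_{8} + v_{10} = v_{3} + v_{9}  →  sig = (2;(1,1))
  {8,11}:  v_{8} + v_{11} = v_{9} + v_{10}  →  sig = (2;(1,1))
  {1,10}:  v_{1} + v_{10} = v_{3} + v_{7} + v_{9}  →  sig = (2;(1,1,1))
  {1,11}:  v_{1} + v_{11} = v_{7} + v_{9} + v_{10}  →  sig = (2;(1,1,1))
  {4,7}:  v_{4} + v_{7} = 2·v_{1} + v_{6}  →  sig = (2;(1,2))
  {4,11}:  v_{4} + v_{11} = v_{7} + 2·v_{9}  →  sig = (2;(1,2))
  {3,11}:  v_{3} + v_{11} = 2·v_{10}  →  sig = (2;(2))
  {6,11}:  v_{6} + v_{11} = 2·v_{2} + 2·v_{9}  →  sig = (2;(2,2))
  {5,7,9}:  v_{5} + v_{7} + v_{9} = 0  →  sig = (3;())
  {1,5,9}:  v_{1} + v_{5} + v_{9} = v_{8}  →  sig = (3;(1))
  {1,6,8}:  v_{1} + v_{6} + v_{8} = v_{4}  →  sig = (3;(1))
  {2,3,9}:  v_{2} + v_{3} + v_{9} = v_{10}  →  sig = (3;(1))
  {2,9,10}:  v_{2} + v_{9} + v_{10} = v_{11}  →  sig = (3;(1))
  {5,7,10}:  v_{5} + v_{7} + v_{10} = v_{2} + v_{3}  →  sig = (3;(1,1))
  {5,7,11}:  v_{5} + v_{7} + v_{11} = v_{2} + v_{10}  →  sig = (3;(1,1))
  {4,5,9}:  v_{4} + v_{5} + v_{9} = v_{6} + 2·v_{8}  →  sig = (3;(1,2))

Hence PRS(X_Σ) =
    |P|=2: 16 collections, coeffs (), (), (1), (1), (1,1), (1,1), (1,1), (1,1), (1,1), (1,1), (1,1,1), (1,1,1), (1,2), (1,2), (2), (2,2)
    |P|=3: 8 collections, coeffs (), (1), (1), (1), (1), (1,1), (1,1), (1,2)


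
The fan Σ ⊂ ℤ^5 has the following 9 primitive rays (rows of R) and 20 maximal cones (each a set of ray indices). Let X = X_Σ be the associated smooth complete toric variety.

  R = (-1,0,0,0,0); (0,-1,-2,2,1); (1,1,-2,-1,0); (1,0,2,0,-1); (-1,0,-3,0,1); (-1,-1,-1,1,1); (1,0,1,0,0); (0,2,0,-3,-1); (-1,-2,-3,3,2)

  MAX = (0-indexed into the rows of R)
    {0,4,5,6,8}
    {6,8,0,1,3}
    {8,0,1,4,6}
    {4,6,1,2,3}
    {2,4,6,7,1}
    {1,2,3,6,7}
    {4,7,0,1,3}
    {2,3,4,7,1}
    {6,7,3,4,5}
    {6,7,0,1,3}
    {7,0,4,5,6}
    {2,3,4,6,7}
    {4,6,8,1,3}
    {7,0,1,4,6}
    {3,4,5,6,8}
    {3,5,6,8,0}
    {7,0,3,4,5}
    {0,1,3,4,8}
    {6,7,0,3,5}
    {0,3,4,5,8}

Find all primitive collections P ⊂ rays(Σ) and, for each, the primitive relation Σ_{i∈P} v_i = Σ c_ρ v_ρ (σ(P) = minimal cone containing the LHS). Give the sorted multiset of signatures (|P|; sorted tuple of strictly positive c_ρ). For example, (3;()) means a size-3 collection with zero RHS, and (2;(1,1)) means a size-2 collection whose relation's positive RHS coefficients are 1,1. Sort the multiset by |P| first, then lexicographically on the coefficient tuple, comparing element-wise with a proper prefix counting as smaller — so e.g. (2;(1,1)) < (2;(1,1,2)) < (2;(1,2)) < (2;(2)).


Δ(Σ) — 9 vertices, 7 min non-faces:

  {1,5}:  v_{1} + v_{5} = v_{8}  ⟹  sig = (2;(1))
  {7,8}:  v_{7} + v_{8} = v_{4}  ⟹  sig = (2;(1))
  {0,2}:  v_{0} + v_{2} = v_{1} + v_{7}  ⟹  sig = (2;(1,1))
  {2,8}:  v_{2} + v_{8} = v_{1} + v_{3} + 2·v_{4} + v_{6}  ⟹  sig = (2;(1,1,1,2))
  {2,5}:  v_{2} + v_{5} = v_{3} + 2·v_{4} + v_{6}  ⟹  sig = (2;(1,1,2))
  {0,3,4,6}:  v_{0} + v_{3} + v_{4} + v_{6} = 0  ⟹  sig = (4;())
  {1,3,4,6,7}:  v_{1} + v_{3} + v_{4} + v_{6} + v_{7} = v_{2}  ⟹  sig = (5;(1))

Sorted signature multiset PRS(X):
[(2;(1)), (2;(1)), (2;(1,1)), (2;(1,1,1,2)), (2;(1,1,2)), (4;()), (5;(1))]


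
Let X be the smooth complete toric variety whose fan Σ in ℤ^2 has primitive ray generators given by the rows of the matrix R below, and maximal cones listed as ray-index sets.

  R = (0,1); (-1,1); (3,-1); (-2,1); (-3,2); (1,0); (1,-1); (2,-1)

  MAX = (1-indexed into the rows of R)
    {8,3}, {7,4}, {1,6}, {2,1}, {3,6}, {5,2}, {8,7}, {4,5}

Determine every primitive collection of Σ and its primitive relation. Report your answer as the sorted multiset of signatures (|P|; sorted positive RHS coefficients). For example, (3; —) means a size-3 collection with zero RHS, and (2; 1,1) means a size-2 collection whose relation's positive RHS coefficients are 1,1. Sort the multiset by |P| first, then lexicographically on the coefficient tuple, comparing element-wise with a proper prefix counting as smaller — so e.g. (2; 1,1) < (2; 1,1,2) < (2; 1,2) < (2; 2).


Σ has 20 primitive collections:

  {2,7}:  v_{2} + v_{7} = 0  ⇒ sig = (2; —)
  {4,8}:  v_{4} + v_{8} = 0  ⇒ sig = (2; —)
  {1,7}:  v_{1} + v_{7} = v_{6}  ⇒ sig = (2; 1)
  {2,4}:  v_{2} + v_{4} = v_{5}  ⇒ sig = (2; 1)
  {2,6}:  v_{2} + v_{6} = v_{1}  ⇒ sig = (2; 1)
  {2,8}:  v_{2} + v_{8} = v_{6}  ⇒ sig = (2; 1)
  {3,4}:  v_{3} + v_{4} = v_{6}  ⇒ sig = (2; 1)
  {3,5}:  v_{3} + v_{5} = v_{1}  ⇒ sig = (2; 1)
  {4,6}:  v_{4} + v_{6} = v_{2}  ⇒ sig = (2; 1)
  {5,7}:  v_{5} + v_{7} = v_{4}  ⇒ sig = (2; 1)
  {5,8}:  v_{5} + v_{8} = v_{2}  ⇒ sig = (2; 1)
  {6,7}:  v_{6} + v_{7} = v_{8}  ⇒ sig = (2; 1)
  {6,8}:  v_{6} + v_{8} = v_{3}  ⇒ sig = (2; 1)
  {1,4}:  v_{1} + v_{4} = 2·v_{2}  ⇒ sig = (2; 2)
  {1,8}:  v_{1} + v_{8} = 2·v_{6}  ⇒ sig = (2; 2)
  {2,3}:  v_{2} + v_{3} = 2·v_{6}  ⇒ sig = (2; 2)
  {3,7}:  v_{3} + v_{7} = 2·v_{8}  ⇒ sig = (2; 2)
  {5,6}:  v_{5} + v_{6} = 2·v_{2}  ⇒ sig = (2; 2)
  {1,3}:  v_{1} + v_{3} = 3·v_{6}  ⇒ sig = (2; 3)
  {1,5}:  v_{1} + v_{5} = 3·v_{2}  ⇒ sig = (2; 3)

so the primitive-relation signature multiset is
{ (2; —) ×2,  (2; 1) ×11,  (2; 2) ×5,  (2; 3) ×2 }


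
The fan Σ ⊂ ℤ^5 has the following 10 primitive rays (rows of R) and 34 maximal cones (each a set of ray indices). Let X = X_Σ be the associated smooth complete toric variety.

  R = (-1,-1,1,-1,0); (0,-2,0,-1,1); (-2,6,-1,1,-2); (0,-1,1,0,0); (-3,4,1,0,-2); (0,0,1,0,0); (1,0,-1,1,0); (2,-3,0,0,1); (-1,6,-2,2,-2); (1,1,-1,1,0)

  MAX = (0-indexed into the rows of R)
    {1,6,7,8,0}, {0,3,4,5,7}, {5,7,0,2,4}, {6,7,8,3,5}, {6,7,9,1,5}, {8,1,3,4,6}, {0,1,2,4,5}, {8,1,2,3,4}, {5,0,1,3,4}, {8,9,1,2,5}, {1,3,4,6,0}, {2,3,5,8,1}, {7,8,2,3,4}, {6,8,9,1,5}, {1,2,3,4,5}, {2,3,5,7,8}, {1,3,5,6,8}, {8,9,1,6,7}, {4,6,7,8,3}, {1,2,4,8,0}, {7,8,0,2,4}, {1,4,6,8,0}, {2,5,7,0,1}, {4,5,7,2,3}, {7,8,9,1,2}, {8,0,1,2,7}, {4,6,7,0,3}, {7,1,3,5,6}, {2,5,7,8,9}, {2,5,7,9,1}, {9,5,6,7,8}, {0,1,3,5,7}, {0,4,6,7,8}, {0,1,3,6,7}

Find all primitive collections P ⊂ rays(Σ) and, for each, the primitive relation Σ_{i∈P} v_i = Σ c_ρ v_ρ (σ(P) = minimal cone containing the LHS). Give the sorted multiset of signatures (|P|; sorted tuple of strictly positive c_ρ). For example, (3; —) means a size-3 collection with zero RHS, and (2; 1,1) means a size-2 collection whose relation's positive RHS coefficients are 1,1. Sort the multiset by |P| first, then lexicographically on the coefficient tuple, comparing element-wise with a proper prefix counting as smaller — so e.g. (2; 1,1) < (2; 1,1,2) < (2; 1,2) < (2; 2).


|primitive collections| = 14. Relations:

  P={0,9}:  v_{0} + v_{9} = 0  so sig = (2; —)
  P={2,6}:  v_{2} + v_{6} = v_{8}  so sig = (2; 1)
  P={3,9}:  v_{3} + v_{9} = v_{5} + v_{6}  so sig = (2; 1,1)
  P={4,9}:  v_{4} + v_{9} = v_{2} + v_{3}  so sig = (2; 1,1)
  P={0,2,3}:  v_{0} + v_{2} + v_{3} = v_{4}  so sig = (3; 1)
  P={0,5,6}:  v_{0} + v_{5} + v_{6} = v_{3}  so sig = (3; 1)
  P={1,4,7}:  v_{1} + v_{4} + v_{7} = v_{0}  so sig = (3; 1)
  P={0,3,8}:  v_{0} + v_{3} + v_{8} = v_{4} + v_{6}  so sig = (3; 1,1)
  P={0,5,8}:  v_{0} + v_{5} + v_{8} = v_{2} + v_{3}  so sig = (3; 1,1)
  P={4,5,6}:  v_{4} + v_{5} + v_{6} = v_{2} + 2·v_{3}  so sig = (3; 1,2)
  P={4,5,8}:  v_{4} + v_{5} + v_{8} = 2·v_{2} + 2·v_{3}  so sig = (3; 2,2)
  P={1,2,3,7}:  v_{1} + v_{2} + v_{3} + v_{7} = 0  so sig = (4; —)
  P={1,3,7,8}:  v_{1} + v_{3} + v_{7} + v_{8} = v_{6}  so sig = (4; 1)
  P={1,5,7,8}:  v_{1} + v_{5} + v_{7} + v_{8} = v_{9}  so sig = (4; 1)

so the primitive-relation signature multiset is
[(2; —), (2; 1), (2; 1,1), (2; 1,1), (3; 1), (3; 1), (3; 1), (3; 1,1), (3; 1,1), (3; 1,2), (3; 2,2), (4; —), (4; 1), (4; 1)]


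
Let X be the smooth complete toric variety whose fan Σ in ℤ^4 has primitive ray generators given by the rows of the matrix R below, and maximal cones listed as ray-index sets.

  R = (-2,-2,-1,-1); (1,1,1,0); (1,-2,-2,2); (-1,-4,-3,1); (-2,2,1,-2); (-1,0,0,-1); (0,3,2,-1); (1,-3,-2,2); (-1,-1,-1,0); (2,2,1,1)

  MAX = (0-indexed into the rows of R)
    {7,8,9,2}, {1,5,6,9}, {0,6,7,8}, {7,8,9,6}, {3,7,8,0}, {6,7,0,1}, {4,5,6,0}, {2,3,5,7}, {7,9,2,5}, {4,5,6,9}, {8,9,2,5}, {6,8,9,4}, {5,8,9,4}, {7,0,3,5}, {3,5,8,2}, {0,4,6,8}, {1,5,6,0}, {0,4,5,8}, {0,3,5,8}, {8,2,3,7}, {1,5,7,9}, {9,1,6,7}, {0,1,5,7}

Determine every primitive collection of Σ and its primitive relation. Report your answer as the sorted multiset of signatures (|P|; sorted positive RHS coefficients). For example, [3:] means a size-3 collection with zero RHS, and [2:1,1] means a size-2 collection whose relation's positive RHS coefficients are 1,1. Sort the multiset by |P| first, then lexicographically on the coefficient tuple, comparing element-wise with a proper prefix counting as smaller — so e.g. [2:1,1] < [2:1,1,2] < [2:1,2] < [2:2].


Δ(Σ) — 10 vertices, 15 min non-faces:

  {0,9}:  v_{0} + v_{9} = 0 ; sig = [2:]
  {1,8}:  v_{1} + v_{8} = 0 ; sig = [2:]
  {0,2}:  v_{0} + v_{2} = v_{3} ; sig = [2:1]
  {3,6}:  v_{3} + v_{6} = v_{8} ; sig = [2:1]
  {3,9}:  v_{3} + v_{9} = v_{2} ; sig = [2:1]
  {4,7}:  v_{4} + v_{7} = v_{8} ; sig = [2:1]
  {1,3}:  v_{1} + v_{3} = v_{5} + v_{7} ; sig = [2:1,1]
  {1,4}:  v_{1} + v_{4} = v_{5} + v_{6} ; sig = [2:1,1]
  {2,6}:  v_{2} + v_{6} = v_{8} + v_{9} ; sig = [2:1,1]
  {1,2}:  v_{1} + v_{2} = v_{5} + v_{7} + v_{9} ; sig = [2:1,1,1]
  {2,4}:  v_{2} + v_{4} = v_{5} + 2·v_{8} + v_{9} ; sig = [2:1,1,2]
  {3,4}:  v_{3} + v_{4} = v_{5} + 2·v_{8} ; sig = [2:1,2]
  {5,6,7}:  v_{5} + v_{6} + v_{7} = 0 ; sig = [3:]
  {5,6,8}:  v_{5} + v_{6} + v_{8} = v_{4} ; sig = [3:1]
  {5,7,8}:  v_{5} + v_{7} + v_{8} = v_{3} ; sig = [3:1]

Hence PRS(X_Σ) =
    [2:]
    [2:]
    [2:1]
    [2:1]
    [2:1]
    [2:1]
    [2:1,1]
    [2:1,1]
    [2:1,1]
    [2:1,1,1]
    [2:1,1,2]
    [2:1,2]
    [3:]
    [3:1]
    [3:1]


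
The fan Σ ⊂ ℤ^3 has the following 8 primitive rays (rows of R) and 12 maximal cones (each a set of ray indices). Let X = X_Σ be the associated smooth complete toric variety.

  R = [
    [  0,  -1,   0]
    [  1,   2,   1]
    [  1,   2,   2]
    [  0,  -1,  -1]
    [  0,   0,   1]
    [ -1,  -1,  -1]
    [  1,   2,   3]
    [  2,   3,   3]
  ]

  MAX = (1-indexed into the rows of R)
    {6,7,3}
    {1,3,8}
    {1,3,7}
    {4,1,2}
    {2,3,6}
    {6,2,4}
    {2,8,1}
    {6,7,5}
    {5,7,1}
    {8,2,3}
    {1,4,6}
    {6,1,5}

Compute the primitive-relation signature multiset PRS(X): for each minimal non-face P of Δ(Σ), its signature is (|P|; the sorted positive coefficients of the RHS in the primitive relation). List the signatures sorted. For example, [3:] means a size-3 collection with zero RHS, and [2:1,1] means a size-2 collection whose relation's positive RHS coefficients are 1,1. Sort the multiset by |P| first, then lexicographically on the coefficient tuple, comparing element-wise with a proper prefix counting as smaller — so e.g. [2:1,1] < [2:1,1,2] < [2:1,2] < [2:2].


Minimal non-faces — 14 found among 8 rays, 12 max cones:

  P = {2,5}:  v_{2} + v_{5} = v_{3}  ⇒ sig = [2:1]
  P = {3,5}:  v_{3} + v_{5} = v_{7}  ⇒ sig = [2:1]
  P = {4,5}:  v_{4} + v_{5} = v_{1}  ⇒ sig = [2:1]
  P = {6,8}:  v_{6} + v_{8} = v_{3}  ⇒ sig = [2:1]
  P = {3,4}:  v_{3} + v_{4} = v_{1} + v_{2}  ⇒ sig = [2:1,1]
  P = {4,7}:  v_{4} + v_{7} = v_{1} + v_{3}  ⇒ sig = [2:1,1]
  P = {5,8}:  v_{5} + v_{8} = v_{1} + 2·v_{3}  ⇒ sig = [2:1,2]
  P = {7,8}:  v_{7} + v_{8} = v_{1} + 3·v_{3}  ⇒ sig = [2:1,3]
  P = {2,7}:  v_{2} + v_{7} = 2·v_{3}  ⇒ sig = [2:2]
  P = {4,8}:  v_{4} + v_{8} = 2·v_{1} + 2·v_{2}  ⇒ sig = [2:2,2]
  P = {1,2,6}:  v_{1} + v_{2} + v_{6} = 0  ⇒ sig = [3:]
  P = {1,2,3}:  v_{1} + v_{2} + v_{3} = v_{8}  ⇒ sig = [3:1]
  P = {1,3,6}:  v_{1} + v_{3} + v_{6} = v_{5}  ⇒ sig = [3:1]
  P = {1,6,7}:  v_{1} + v_{6} + v_{7} = 2·v_{5}  ⇒ sig = [3:2]

Hence PRS(X_Σ) =
[[2:1], [2:1], [2:1], [2:1], [2:1,1], [2:1,1], [2:1,2], [2:1,3], [2:2], [2:2,2], [3:], [3:1], [3:1], [3:2]]


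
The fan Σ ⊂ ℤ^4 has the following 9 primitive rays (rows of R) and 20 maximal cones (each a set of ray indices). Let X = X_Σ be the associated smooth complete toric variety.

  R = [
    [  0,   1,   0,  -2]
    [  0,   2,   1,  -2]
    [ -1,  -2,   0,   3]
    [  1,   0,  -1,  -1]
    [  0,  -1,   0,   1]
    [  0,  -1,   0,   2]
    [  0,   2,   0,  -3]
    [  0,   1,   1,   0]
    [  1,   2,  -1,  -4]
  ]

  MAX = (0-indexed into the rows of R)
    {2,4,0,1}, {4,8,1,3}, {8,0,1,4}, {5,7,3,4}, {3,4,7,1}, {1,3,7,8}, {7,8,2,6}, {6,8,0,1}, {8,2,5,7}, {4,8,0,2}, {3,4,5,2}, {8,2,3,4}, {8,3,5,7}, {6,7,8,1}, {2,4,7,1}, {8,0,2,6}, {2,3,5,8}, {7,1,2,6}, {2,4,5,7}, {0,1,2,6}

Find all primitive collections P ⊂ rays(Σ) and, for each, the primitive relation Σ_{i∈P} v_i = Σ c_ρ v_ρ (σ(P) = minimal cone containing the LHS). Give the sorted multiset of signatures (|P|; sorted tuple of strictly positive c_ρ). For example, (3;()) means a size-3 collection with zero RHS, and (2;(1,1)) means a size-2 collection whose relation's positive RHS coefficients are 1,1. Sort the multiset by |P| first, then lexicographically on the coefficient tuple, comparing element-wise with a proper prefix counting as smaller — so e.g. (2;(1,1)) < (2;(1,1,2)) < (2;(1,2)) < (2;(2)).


Minimal non-faces — 12 found among 9 rays, 20 max cones:

  {0,5}:  v_{0} + v_{5} = 0  ⟹  sig = (2;())
  {0,7}:  v_{0} + v_{7} = v_{1}  ⟹  sig = (2;(1))
  {1,5}:  v_{1} + v_{5} = v_{7}  ⟹  sig = (2;(1))
  {3,6}:  v_{3} + v_{6} = v_{8}  ⟹  sig = (2;(1))
  {4,6}:  v_{4} + v_{6} = v_{0}  ⟹  sig = (2;(1))
  {0,3}:  v_{0} + v_{3} = v_{4} + v_{8}  ⟹  sig = (2;(1,1))
  {5,6}:  v_{5} + v_{6} = v_{2} + v_{7} + v_{8}  ⟹  sig = (2;(1,1,1))
  {1,2,3}:  v_{1} + v_{2} + v_{3} = 0  ⟹  sig = (3;())
  {1,2,8}:  v_{1} + v_{2} + v_{8} = v_{6}  ⟹  sig = (3;(1))
  {2,3,7}:  v_{2} + v_{3} + v_{7} = v_{5}  ⟹  sig = (3;(1))
  {4,5,8}:  v_{4} + v_{5} + v_{8} = v_{3}  ⟹  sig = (3;(1))
  {4,7,8}:  v_{4} + v_{7} + v_{8} = v_{1} + v_{3}  ⟹  sig = (3;(1,1))

so the primitive-relation signature multiset is
{ (2;()),  (2;(1)) ×4,  (2;(1,1)),  (2;(1,1,1)),  (3;()),  (3;(1)) ×3,  (3;(1,1)) }
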